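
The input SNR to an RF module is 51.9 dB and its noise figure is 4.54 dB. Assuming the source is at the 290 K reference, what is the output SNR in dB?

By definition F = SNR_in/SNR_out, so in dB: SNR_out = SNR_in − NF
SNR_out = 51.9 − 4.54 = 47.36 dB

47.36 dB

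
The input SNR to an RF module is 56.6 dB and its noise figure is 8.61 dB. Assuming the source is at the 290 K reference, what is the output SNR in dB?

By definition F = SNR_in/SNR_out, so in dB: SNR_out = SNR_in − NF
SNR_out = 56.6 − 8.61 = 47.99 dB

47.99 dB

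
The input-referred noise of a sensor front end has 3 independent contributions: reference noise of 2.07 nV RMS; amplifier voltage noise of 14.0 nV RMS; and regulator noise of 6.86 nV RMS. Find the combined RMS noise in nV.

Uncorrelated sources add in power (mean-square): V_tot = √(ΣV_i²)
V_tot = √[(2.07×10⁻⁹)² + (1.40×10⁻⁸)² + (6.86×10⁻⁹)²] = 1.57×10⁻⁸ V = 15.7 nV

15.7 nV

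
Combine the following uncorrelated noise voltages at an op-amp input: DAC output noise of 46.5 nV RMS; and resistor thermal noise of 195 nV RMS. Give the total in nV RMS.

200 nV

Uncorrelated sources add in power (mean-square): V_tot = √(ΣV_i²)
V_tot = √[(4.65×10⁻⁸)² + (1.95×10⁻⁷)²] = 2.00×10⁻⁷ V = 200 nV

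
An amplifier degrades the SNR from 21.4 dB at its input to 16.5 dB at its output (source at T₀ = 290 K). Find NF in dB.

NF (dB) = SNR_in(dB) − SNR_out(dB) when the source is at T₀
NF = 21.4 − 16.5 = 4.9 dB

4.9 dB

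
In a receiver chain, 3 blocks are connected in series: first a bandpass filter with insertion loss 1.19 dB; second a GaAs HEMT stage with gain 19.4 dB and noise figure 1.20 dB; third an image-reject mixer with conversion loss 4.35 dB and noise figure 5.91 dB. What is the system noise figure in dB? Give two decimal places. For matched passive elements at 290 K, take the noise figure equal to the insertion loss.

Convert to linear (a loss of L dB is a gain of −L dB): F_i = 10^(NF_i/10), G_i = 10^(G_i,dB/10)
  Stage 1: F_1 = 10^(1.19/10) = 1.315, G_1 = 10^(−1.19/10) = 0.7603
  Stage 2: F_2 = 10^(1.20/10) = 1.318, G_2 = 10^(19.4/10) = 87.10
  Stage 3: F_3 = 10^(5.91/10) = 3.899, G_3 = 10^(−4.35/10) = 0.3673
Friis cascade:
  F = 1.315 + (1.318 − 1)/0.7603 + (3.899 − 1)/66.22 = 1.778
NF = 10 log₁₀(1.778) = 2.50 dB

2.50 dB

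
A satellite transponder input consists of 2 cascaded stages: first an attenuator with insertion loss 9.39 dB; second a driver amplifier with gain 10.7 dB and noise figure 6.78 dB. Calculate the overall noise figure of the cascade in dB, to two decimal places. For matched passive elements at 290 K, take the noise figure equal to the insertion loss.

Convert to linear (a loss of L dB is a gain of −L dB): F_i = 10^(NF_i/10), G_i = 10^(G_i,dB/10)
  Stage 1: F_1 = 10^(9.39/10) = 8.690, G_1 = 10^(−9.39/10) = 0.1151
  Stage 2: F_2 = 10^(6.78/10) = 4.764, G_2 = 10^(10.7/10) = 11.75
Friis cascade:
  F = 8.690 + (4.764 − 1)/0.1151 = 41.40
NF = 10 log₁₀(41.40) = 16.17 dB

16.17 dB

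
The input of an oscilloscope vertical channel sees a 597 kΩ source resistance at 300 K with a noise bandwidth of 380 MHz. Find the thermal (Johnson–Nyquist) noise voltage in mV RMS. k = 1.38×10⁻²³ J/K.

V_n = √(4kTRB)
4kTRB = 4 × 1.38×10⁻²³ × 300 × 5.97×10⁵ × 3.80×10⁸ = 3.76×10⁻⁶ V²
V_n = √(3.76×10⁻⁶) = 1.94×10⁻³ V = 1.94 mV

1.94 mV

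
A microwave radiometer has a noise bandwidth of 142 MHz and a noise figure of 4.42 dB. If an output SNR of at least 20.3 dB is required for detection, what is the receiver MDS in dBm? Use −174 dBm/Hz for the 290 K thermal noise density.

−67.8 dBm

Sensitivity = −174 + 10 log₁₀(B) + NF + SNR_min
= −174 + 81.52 + 4.42 + 20.3
= −67.76 dBm → −67.8 dBm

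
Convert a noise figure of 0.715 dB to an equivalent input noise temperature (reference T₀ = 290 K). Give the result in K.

51.9 K

F = 10^(0.715/10) = 1.17896
T_e = (F − 1)·T₀ = (1.17896 − 1) × 290 = 51.9 K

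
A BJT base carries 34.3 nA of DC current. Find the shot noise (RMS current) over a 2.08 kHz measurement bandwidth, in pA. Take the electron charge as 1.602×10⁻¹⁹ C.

I_n = √(2qI·B)
2qI·B = 2 × 1.602×10⁻¹⁹ × 3.43×10⁻⁸ × 2.08×10³ = 2.29×10⁻²³ A²
I_n = √(2.29×10⁻²³) = 4.78×10⁻¹² A = 4.78 pA

4.78 pA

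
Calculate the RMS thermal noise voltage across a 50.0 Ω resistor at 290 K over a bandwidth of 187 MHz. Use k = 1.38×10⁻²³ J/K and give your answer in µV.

12.2 µV

V_n = √(4kTRB)
4kTRB = 4 × 1.38×10⁻²³ × 290 × 5.00×10¹ × 1.87×10⁸ = 1.50×10⁻¹⁰ V²
V_n = √(1.50×10⁻¹⁰) = 1.22×10⁻⁵ V = 12.2 µV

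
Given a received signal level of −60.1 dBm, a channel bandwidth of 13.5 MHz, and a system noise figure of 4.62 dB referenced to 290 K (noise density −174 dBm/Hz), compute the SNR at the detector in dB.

38.0 dB

Noise floor: N = −174 + 10 log₁₀(B) + NF
10 log₁₀(1.35×10⁷) = 71.3 dB
N = −174 + 71.3 + 4.62 = −98.08 dBm
SNR = P_sig − N = −60.1 − (−98.08) = 37.98 dB → 38.0 dB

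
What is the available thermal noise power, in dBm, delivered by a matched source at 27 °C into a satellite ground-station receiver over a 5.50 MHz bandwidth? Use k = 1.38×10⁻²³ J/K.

T = 27 °C + 273.15 = 300.15 K
P_n = kTB = 1.38×10⁻²³ × 300.15 × 5.50×10⁶ = 2.28×10⁻¹⁴ W
In dBm: 10 log₁₀(2.28×10⁻¹⁴ / 10⁻³) = −106.4 dBm

−106.4 dBm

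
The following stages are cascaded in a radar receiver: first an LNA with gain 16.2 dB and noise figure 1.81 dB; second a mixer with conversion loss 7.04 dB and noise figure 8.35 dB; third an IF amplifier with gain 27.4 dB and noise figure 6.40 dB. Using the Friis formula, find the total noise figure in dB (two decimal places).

3.15 dB

Convert to linear (a loss of L dB is a gain of −L dB): F_i = 10^(NF_i/10), G_i = 10^(G_i,dB/10)
  Stage 1: F_1 = 10^(1.81/10) = 1.517, G_1 = 10^(16.2/10) = 41.69
  Stage 2: F_2 = 10^(8.35/10) = 6.839, G_2 = 10^(−7.04/10) = 0.1977
  Stage 3: F_3 = 10^(6.40/10) = 4.365, G_3 = 10^(27.4/10) = 549.5
Friis cascade:
  F = 1.517 + (6.839 − 1)/41.69 + (4.365 − 1)/8.241 = 2.065
NF = 10 log₁₀(2.065) = 3.15 dB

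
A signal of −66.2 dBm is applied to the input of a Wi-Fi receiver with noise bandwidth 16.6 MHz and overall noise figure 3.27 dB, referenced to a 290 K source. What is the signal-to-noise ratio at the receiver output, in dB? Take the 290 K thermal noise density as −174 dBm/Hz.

32.3 dB

Noise floor: N = −174 + 10 log₁₀(B) + NF
10 log₁₀(1.66×10⁷) = 72.2 dB
N = −174 + 72.2 + 3.27 = −98.53 dBm
SNR = P_sig − N = −66.2 − (−98.53) = 32.33 dB → 32.3 dB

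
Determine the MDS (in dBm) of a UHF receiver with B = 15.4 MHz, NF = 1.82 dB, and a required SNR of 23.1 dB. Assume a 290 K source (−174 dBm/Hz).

Sensitivity = −174 + 10 log₁₀(B) + NF + SNR_min
= −174 + 71.88 + 1.82 + 23.1
= −77.20 dBm → −77.2 dBm

−77.2 dBm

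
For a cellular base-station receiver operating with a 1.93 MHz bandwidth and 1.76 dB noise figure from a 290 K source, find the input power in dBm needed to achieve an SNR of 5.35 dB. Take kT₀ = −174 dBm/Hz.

Sensitivity = −174 + 10 log₁₀(B) + NF + SNR_min
= −174 + 62.86 + 1.76 + 5.35
= −104.03 dBm → −104.0 dBm

−104.0 dBm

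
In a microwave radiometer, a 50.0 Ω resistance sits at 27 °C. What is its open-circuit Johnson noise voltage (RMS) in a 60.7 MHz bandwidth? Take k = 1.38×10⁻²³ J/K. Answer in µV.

T = 27 °C + 273.15 = 300.15 K
V_n = √(4kTRB)
4kTRB = 4 × 1.38×10⁻²³ × 300.15 × 5.00×10¹ × 6.07×10⁷ = 5.03×10⁻¹¹ V²
V_n = √(5.03×10⁻¹¹) = 7.09×10⁻⁶ V = 7.09 µV

7.09 µV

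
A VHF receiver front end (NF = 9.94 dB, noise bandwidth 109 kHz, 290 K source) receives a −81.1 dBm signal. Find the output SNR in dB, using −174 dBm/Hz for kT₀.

32.6 dB

Noise floor: N = −174 + 10 log₁₀(B) + NF
10 log₁₀(1.09×10⁵) = 50.37 dB
N = −174 + 50.37 + 9.94 = −113.69 dBm
SNR = P_sig − N = −81.1 − (−113.69) = 32.59 dB → 32.6 dB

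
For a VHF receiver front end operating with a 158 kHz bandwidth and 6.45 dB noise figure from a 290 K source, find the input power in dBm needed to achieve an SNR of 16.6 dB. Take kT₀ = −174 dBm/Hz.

Sensitivity = −174 + 10 log₁₀(B) + NF + SNR_min
= −174 + 51.99 + 6.45 + 16.6
= −98.96 dBm → −99.0 dBm

−99.0 dBm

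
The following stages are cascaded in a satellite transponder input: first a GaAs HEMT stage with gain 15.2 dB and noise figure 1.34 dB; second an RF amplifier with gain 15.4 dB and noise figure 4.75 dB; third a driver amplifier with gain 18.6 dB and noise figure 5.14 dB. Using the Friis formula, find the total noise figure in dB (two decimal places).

Convert to linear (a loss of L dB is a gain of −L dB): F_i = 10^(NF_i/10), G_i = 10^(G_i,dB/10)
  Stage 1: F_1 = 10^(1.34/10) = 1.361, G_1 = 10^(15.2/10) = 33.11
  Stage 2: F_2 = 10^(4.75/10) = 2.985, G_2 = 10^(15.4/10) = 34.67
  Stage 3: F_3 = 10^(5.14/10) = 3.266, G_3 = 10^(18.6/10) = 72.44
Friis cascade:
  F = 1.361 + (2.985 − 1)/33.11 + (3.266 − 1)/1148 = 1.423
NF = 10 log₁₀(1.423) = 1.53 dB

1.53 dB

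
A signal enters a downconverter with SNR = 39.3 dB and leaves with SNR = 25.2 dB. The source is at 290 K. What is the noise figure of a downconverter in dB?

14.1 dB

NF (dB) = SNR_in(dB) − SNR_out(dB) when the source is at T₀
NF = 39.3 − 25.2 = 14.1 dB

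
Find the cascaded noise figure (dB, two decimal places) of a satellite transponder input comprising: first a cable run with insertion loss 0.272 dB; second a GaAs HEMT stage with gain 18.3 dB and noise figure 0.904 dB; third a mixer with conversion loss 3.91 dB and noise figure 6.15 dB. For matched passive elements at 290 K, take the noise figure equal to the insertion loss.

Convert to linear (a loss of L dB is a gain of −L dB): F_i = 10^(NF_i/10), G_i = 10^(G_i,dB/10)
  Stage 1: F_1 = 10^(0.272/10) = 1.065, G_1 = 10^(−0.272/10) = 0.9393
  Stage 2: F_2 = 10^(0.904/10) = 1.231, G_2 = 10^(18.3/10) = 67.61
  Stage 3: F_3 = 10^(6.15/10) = 4.121, G_3 = 10^(−3.91/10) = 0.4064
Friis cascade:
  F = 1.065 + (1.231 − 1)/0.9393 + (4.121 − 1)/63.50 = 1.360
NF = 10 log₁₀(1.360) = 1.34 dB

1.34 dB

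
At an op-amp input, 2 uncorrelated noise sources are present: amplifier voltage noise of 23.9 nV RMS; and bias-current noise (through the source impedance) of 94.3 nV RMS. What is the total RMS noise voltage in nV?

Uncorrelated sources add in power (mean-square): V_tot = √(ΣV_i²)
V_tot = √[(2.39×10⁻⁸)² + (9.43×10⁻⁸)²] = 9.73×10⁻⁸ V = 97.3 nV

97.3 nV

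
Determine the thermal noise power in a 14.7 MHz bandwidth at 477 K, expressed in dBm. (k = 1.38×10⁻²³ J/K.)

P_n = kTB = 1.38×10⁻²³ × 477 × 1.47×10⁷ = 9.68×10⁻¹⁴ W
In dBm: 10 log₁₀(9.68×10⁻¹⁴ / 10⁻³) = −100.1 dBm

−100.1 dBm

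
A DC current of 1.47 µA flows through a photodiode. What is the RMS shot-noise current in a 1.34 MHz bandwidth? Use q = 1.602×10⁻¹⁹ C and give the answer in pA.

794 pA

I_n = √(2qI·B)
2qI·B = 2 × 1.602×10⁻¹⁹ × 1.47×10⁻⁶ × 1.34×10⁶ = 6.31×10⁻¹⁹ A²
I_n = √(6.31×10⁻¹⁹) = 7.94×10⁻¹⁰ A = 794 pA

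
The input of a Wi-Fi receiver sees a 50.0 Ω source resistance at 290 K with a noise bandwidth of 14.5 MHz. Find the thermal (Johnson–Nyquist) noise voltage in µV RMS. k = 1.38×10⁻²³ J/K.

3.41 µV

V_n = √(4kTRB)
4kTRB = 4 × 1.38×10⁻²³ × 290 × 5.00×10¹ × 1.45×10⁷ = 1.16×10⁻¹¹ V²
V_n = √(1.16×10⁻¹¹) = 3.41×10⁻⁶ V = 3.41 µV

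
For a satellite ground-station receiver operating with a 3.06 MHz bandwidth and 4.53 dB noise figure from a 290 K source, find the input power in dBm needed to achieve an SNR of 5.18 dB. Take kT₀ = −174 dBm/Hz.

Sensitivity = −174 + 10 log₁₀(B) + NF + SNR_min
= −174 + 64.86 + 4.53 + 5.18
= −99.43 dBm → −99.4 dBm

−99.4 dBm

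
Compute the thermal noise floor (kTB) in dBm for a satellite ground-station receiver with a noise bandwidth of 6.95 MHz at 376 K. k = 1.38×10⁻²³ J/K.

P_n = kTB = 1.38×10⁻²³ × 376 × 6.95×10⁶ = 3.61×10⁻¹⁴ W
In dBm: 10 log₁₀(3.61×10⁻¹⁴ / 10⁻³) = −104.4 dBm

−104.4 dBm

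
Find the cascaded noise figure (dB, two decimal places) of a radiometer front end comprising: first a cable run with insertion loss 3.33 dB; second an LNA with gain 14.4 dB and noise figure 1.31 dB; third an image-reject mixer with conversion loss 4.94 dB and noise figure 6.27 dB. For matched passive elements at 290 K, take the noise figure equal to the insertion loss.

5.00 dB

Convert to linear (a loss of L dB is a gain of −L dB): F_i = 10^(NF_i/10), G_i = 10^(G_i,dB/10)
  Stage 1: F_1 = 10^(3.33/10) = 2.153, G_1 = 10^(−3.33/10) = 0.4645
  Stage 2: F_2 = 10^(1.31/10) = 1.352, G_2 = 10^(14.4/10) = 27.54
  Stage 3: F_3 = 10^(6.27/10) = 4.236, G_3 = 10^(−4.94/10) = 0.3206
Friis cascade:
  F = 2.153 + (1.352 − 1)/0.4645 + (4.236 − 1)/12.79 = 3.164
NF = 10 log₁₀(3.164) = 5.00 dB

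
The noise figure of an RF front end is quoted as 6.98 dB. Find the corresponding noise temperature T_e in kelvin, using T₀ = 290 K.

F = 10^(6.98/10) = 4.98884
T_e = (F − 1)·T₀ = (4.98884 − 1) × 290 = 1157 K

1157 K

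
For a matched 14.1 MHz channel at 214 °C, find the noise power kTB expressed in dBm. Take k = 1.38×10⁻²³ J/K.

T = 214 °C + 273.15 = 487.15 K
P_n = kTB = 1.38×10⁻²³ × 487.15 × 1.41×10⁷ = 9.48×10⁻¹⁴ W
In dBm: 10 log₁₀(9.48×10⁻¹⁴ / 10⁻³) = −100.2 dBm

−100.2 dBm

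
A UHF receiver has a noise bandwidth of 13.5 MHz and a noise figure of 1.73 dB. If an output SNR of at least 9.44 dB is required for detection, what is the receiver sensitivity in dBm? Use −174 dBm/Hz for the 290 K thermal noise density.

−91.5 dBm

Sensitivity = −174 + 10 log₁₀(B) + NF + SNR_min
= −174 + 71.3 + 1.73 + 9.44
= −91.53 dBm → −91.5 dBm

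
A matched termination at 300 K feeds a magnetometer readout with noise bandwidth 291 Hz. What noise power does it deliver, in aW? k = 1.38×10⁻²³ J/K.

P_n = kTB = 1.38×10⁻²³ × 300 × 2.91×10² = 1.20×10⁻¹⁸ W = 1.20 aW

1.20 aW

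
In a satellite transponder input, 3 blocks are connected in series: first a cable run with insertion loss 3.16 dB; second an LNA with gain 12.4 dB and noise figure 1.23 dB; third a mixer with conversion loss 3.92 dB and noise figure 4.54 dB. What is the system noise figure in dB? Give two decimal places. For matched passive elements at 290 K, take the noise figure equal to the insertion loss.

4.72 dB

Convert to linear (a loss of L dB is a gain of −L dB): F_i = 10^(NF_i/10), G_i = 10^(G_i,dB/10)
  Stage 1: F_1 = 10^(3.16/10) = 2.070, G_1 = 10^(−3.16/10) = 0.4831
  Stage 2: F_2 = 10^(1.23/10) = 1.327, G_2 = 10^(12.4/10) = 17.38
  Stage 3: F_3 = 10^(4.54/10) = 2.844, G_3 = 10^(−3.92/10) = 0.4055
Friis cascade:
  F = 2.070 + (1.327 − 1)/0.4831 + (2.844 − 1)/8.395 = 2.968
NF = 10 log₁₀(2.968) = 4.72 dB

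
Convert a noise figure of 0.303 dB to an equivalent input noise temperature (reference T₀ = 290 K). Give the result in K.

F = 10^(0.303/10) = 1.07226
T_e = (F − 1)·T₀ = (1.07226 − 1) × 290 = 21.0 K

21.0 K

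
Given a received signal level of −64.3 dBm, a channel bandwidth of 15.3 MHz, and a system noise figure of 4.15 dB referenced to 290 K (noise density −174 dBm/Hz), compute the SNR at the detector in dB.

Noise floor: N = −174 + 10 log₁₀(B) + NF
10 log₁₀(1.53×10⁷) = 71.85 dB
N = −174 + 71.85 + 4.15 = −98.00 dBm
SNR = P_sig − N = −64.3 − (−98.00) = 33.70 dB → 33.7 dB

33.7 dB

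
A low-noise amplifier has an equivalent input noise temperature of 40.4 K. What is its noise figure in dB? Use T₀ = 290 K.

F = 1 + T_e/T₀ = 1 + 40.4/290 = 1.13931
NF = 10 log₁₀(1.13931) = 0.566 dB

0.566 dB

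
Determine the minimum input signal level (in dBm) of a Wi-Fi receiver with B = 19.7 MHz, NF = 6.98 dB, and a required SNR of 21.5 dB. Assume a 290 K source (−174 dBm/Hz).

Sensitivity = −174 + 10 log₁₀(B) + NF + SNR_min
= −174 + 72.94 + 6.98 + 21.5
= −72.58 dBm → −72.6 dBm

−72.6 dBm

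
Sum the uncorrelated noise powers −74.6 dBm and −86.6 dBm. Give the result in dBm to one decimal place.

Convert to linear, add, convert back:
P₁ = 3.47×10⁻¹¹ W, P₂ = 2.19×10⁻¹² W
P_tot = 3.69×10⁻¹¹ W → 10 log₁₀(P_tot / 10⁻³) = −74.3 dBm

−74.3 dBm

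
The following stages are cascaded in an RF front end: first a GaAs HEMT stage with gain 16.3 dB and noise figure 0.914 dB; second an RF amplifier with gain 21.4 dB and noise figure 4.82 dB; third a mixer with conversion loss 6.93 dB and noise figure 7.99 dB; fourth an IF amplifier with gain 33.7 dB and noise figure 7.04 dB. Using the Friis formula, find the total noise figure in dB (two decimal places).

1.09 dB

Convert to linear (a loss of L dB is a gain of −L dB): F_i = 10^(NF_i/10), G_i = 10^(G_i,dB/10)
  Stage 1: F_1 = 10^(0.914/10) = 1.234, G_1 = 10^(16.3/10) = 42.66
  Stage 2: F_2 = 10^(4.82/10) = 3.034, G_2 = 10^(21.4/10) = 138.0
  Stage 3: F_3 = 10^(7.99/10) = 6.295, G_3 = 10^(−6.93/10) = 0.2028
  Stage 4: F_4 = 10^(7.04/10) = 5.058, G_4 = 10^(33.7/10) = 2344
Friis cascade:
  F = 1.234 + (3.034 − 1)/42.66 + (6.295 − 1)/5888 + (5.058 − 1)/1194 = 1.286
NF = 10 log₁₀(1.286) = 1.09 dB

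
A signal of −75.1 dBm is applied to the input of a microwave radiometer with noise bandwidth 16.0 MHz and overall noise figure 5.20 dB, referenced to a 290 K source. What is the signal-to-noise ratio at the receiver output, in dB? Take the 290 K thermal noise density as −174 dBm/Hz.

21.7 dB

Noise floor: N = −174 + 10 log₁₀(B) + NF
10 log₁₀(1.60×10⁷) = 72.04 dB
N = −174 + 72.04 + 5.20 = −96.76 dBm
SNR = P_sig − N = −75.1 − (−96.76) = 21.66 dB → 21.7 dB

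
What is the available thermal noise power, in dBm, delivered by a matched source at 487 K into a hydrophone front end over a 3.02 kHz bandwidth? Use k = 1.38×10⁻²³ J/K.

−136.9 dBm

P_n = kTB = 1.38×10⁻²³ × 487 × 3.02×10³ = 2.03×10⁻¹⁷ W
In dBm: 10 log₁₀(2.03×10⁻¹⁷ / 10⁻³) = −136.9 dBm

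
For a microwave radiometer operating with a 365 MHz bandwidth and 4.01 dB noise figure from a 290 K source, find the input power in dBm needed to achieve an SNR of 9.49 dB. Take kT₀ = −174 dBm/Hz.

Sensitivity = −174 + 10 log₁₀(B) + NF + SNR_min
= −174 + 85.62 + 4.01 + 9.49
= −74.88 dBm → −74.9 dBm

−74.9 dBm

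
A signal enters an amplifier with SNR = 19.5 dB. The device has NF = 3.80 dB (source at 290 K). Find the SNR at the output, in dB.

15.70 dB

By definition F = SNR_in/SNR_out, so in dB: SNR_out = SNR_in − NF
SNR_out = 19.5 − 3.80 = 15.70 dB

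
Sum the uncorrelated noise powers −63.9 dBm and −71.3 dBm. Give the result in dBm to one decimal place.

−63.2 dBm

Convert to linear, add, convert back:
P₁ = 4.07×10⁻¹⁰ W, P₂ = 7.41×10⁻¹¹ W
P_tot = 4.82×10⁻¹⁰ W → 10 log₁₀(P_tot / 10⁻³) = −63.2 dBm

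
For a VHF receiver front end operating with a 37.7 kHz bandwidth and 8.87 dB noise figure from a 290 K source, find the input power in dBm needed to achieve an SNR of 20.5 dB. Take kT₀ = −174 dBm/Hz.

Sensitivity = −174 + 10 log₁₀(B) + NF + SNR_min
= −174 + 45.76 + 8.87 + 20.5
= −98.87 dBm → −98.9 dBm

−98.9 dBm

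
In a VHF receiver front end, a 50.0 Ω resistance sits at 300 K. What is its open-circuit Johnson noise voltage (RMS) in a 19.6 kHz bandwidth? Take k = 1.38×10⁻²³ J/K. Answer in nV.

127 nV

V_n = √(4kTRB)
4kTRB = 4 × 1.38×10⁻²³ × 300 × 5.00×10¹ × 1.96×10⁴ = 1.62×10⁻¹⁴ V²
V_n = √(1.62×10⁻¹⁴) = 1.27×10⁻⁷ V = 127 nV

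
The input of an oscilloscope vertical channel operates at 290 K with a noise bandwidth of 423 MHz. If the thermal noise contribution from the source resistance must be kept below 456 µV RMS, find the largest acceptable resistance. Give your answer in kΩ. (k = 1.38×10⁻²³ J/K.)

Johnson–Nyquist: V_n = √(4kTRB) ⇒ R = V_n² / (4kTB)
4kTB = 4 × 1.38×10⁻²³ × 290 × 4.23×10⁸ = 6.77×10⁻¹²
R = (4.56×10⁻⁴)² / 6.77×10⁻¹² = 3.07×10⁴ Ω = 30.7 kΩ

30.7 kΩ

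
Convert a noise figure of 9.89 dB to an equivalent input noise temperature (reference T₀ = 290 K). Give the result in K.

2537 K

F = 10^(9.89/10) = 9.7499
T_e = (F − 1)·T₀ = (9.7499 − 1) × 290 = 2537 K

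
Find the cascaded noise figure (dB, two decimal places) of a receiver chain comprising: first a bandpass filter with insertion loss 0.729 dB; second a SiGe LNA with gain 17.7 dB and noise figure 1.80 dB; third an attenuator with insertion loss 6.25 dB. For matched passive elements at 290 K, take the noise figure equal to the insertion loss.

Convert to linear (a loss of L dB is a gain of −L dB): F_i = 10^(NF_i/10), G_i = 10^(G_i,dB/10)
  Stage 1: F_1 = 10^(0.729/10) = 1.183, G_1 = 10^(−0.729/10) = 0.8455
  Stage 2: F_2 = 10^(1.80/10) = 1.514, G_2 = 10^(17.7/10) = 58.88
  Stage 3: F_3 = 10^(6.25/10) = 4.217, G_3 = 10^(−6.25/10) = 0.2371
Friis cascade:
  F = 1.183 + (1.514 − 1)/0.8455 + (4.217 − 1)/49.79 = 1.855
NF = 10 log₁₀(1.855) = 2.68 dB

2.68 dB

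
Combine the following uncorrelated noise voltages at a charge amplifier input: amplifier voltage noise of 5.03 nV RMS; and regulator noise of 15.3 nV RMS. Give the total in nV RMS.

Uncorrelated sources add in power (mean-square): V_tot = √(ΣV_i²)
V_tot = √[(5.03×10⁻⁹)² + (1.53×10⁻⁸)²] = 1.61×10⁻⁸ V = 16.1 nV

16.1 nV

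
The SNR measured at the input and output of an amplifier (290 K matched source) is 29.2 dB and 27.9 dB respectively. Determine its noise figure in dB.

1.3 dB

NF (dB) = SNR_in(dB) − SNR_out(dB) when the source is at T₀
NF = 29.2 − 27.9 = 1.3 dB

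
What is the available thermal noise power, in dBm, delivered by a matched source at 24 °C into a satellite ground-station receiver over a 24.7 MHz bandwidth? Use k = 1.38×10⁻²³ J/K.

T = 24 °C + 273.15 = 297.15 K
P_n = kTB = 1.38×10⁻²³ × 297.15 × 2.47×10⁷ = 1.01×10⁻¹³ W
In dBm: 10 log₁₀(1.01×10⁻¹³ / 10⁻³) = −99.9 dBm

−99.9 dBm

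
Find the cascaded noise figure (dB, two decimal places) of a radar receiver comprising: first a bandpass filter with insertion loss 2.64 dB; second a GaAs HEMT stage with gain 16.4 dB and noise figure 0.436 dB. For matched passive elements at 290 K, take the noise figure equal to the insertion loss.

3.08 dB

Convert to linear (a loss of L dB is a gain of −L dB): F_i = 10^(NF_i/10), G_i = 10^(G_i,dB/10)
  Stage 1: F_1 = 10^(2.64/10) = 1.837, G_1 = 10^(−2.64/10) = 0.5445
  Stage 2: F_2 = 10^(0.436/10) = 1.106, G_2 = 10^(16.4/10) = 43.65
Friis cascade:
  F = 1.837 + (1.106 − 1)/0.5445 = 2.030
NF = 10 log₁₀(2.030) = 3.08 dB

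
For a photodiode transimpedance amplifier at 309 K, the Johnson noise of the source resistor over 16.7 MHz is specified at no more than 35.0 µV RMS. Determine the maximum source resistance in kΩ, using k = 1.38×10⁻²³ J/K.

Johnson–Nyquist: V_n = √(4kTRB) ⇒ R = V_n² / (4kTB)
4kTB = 4 × 1.38×10⁻²³ × 309 × 1.67×10⁷ = 2.85×10⁻¹³
R = (3.50×10⁻⁵)² / 2.85×10⁻¹³ = 4.30×10³ Ω = 4.30 kΩ

4.30 kΩ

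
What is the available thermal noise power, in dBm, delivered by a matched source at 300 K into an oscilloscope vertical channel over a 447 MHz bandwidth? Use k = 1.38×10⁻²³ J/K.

−87.3 dBm

P_n = kTB = 1.38×10⁻²³ × 300 × 4.47×10⁸ = 1.85×10⁻¹² W
In dBm: 10 log₁₀(1.85×10⁻¹² / 10⁻³) = −87.3 dBm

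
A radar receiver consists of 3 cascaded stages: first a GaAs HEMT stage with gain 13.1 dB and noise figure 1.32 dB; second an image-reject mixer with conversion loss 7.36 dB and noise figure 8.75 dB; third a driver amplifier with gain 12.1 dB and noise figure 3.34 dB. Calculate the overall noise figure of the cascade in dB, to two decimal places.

Convert to linear (a loss of L dB is a gain of −L dB): F_i = 10^(NF_i/10), G_i = 10^(G_i,dB/10)
  Stage 1: F_1 = 10^(1.32/10) = 1.355, G_1 = 10^(13.1/10) = 20.42
  Stage 2: F_2 = 10^(8.75/10) = 7.499, G_2 = 10^(−7.36/10) = 0.1837
  Stage 3: F_3 = 10^(3.34/10) = 2.158, G_3 = 10^(12.1/10) = 16.22
Friis cascade:
  F = 1.355 + (7.499 − 1)/20.42 + (2.158 − 1)/3.750 = 1.982
NF = 10 log₁₀(1.982) = 2.97 dB

2.97 dB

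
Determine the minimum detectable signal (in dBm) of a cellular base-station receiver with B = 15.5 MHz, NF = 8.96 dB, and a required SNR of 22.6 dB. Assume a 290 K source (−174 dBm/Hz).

Sensitivity = −174 + 10 log₁₀(B) + NF + SNR_min
= −174 + 71.9 + 8.96 + 22.6
= −70.54 dBm → −70.5 dBm

−70.5 dBm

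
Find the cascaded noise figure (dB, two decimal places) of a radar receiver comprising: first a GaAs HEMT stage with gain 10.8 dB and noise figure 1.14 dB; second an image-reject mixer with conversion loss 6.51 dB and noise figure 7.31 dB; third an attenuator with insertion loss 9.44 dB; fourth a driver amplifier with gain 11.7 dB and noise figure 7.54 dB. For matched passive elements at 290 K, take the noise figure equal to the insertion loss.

12.98 dB

Convert to linear (a loss of L dB is a gain of −L dB): F_i = 10^(NF_i/10), G_i = 10^(G_i,dB/10)
  Stage 1: F_1 = 10^(1.14/10) = 1.300, G_1 = 10^(10.8/10) = 12.02
  Stage 2: F_2 = 10^(7.31/10) = 5.383, G_2 = 10^(−6.51/10) = 0.2234
  Stage 3: F_3 = 10^(9.44/10) = 8.790, G_3 = 10^(−9.44/10) = 0.1138
  Stage 4: F_4 = 10^(7.54/10) = 5.675, G_4 = 10^(11.7/10) = 14.79
Friis cascade:
  F = 1.300 + (5.383 − 1)/12.02 + (8.790 − 1)/2.685 + (5.675 − 1)/0.3055 = 19.87
NF = 10 log₁₀(19.87) = 12.98 dB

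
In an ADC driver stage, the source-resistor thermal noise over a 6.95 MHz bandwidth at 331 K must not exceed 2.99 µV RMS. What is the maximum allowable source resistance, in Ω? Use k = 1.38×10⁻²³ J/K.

70.4 Ω

Johnson–Nyquist: V_n = √(4kTRB) ⇒ R = V_n² / (4kTB)
4kTB = 4 × 1.38×10⁻²³ × 331 × 6.95×10⁶ = 1.27×10⁻¹³
R = (2.99×10⁻⁶)² / 1.27×10⁻¹³ = 7.04×10¹ Ω = 70.4 Ω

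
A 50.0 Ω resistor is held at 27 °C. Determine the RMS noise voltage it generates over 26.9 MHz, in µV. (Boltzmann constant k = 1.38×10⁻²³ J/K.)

4.72 µV

T = 27 °C + 273.15 = 300.15 K
V_n = √(4kTRB)
4kTRB = 4 × 1.38×10⁻²³ × 300.15 × 5.00×10¹ × 2.69×10⁷ = 2.23×10⁻¹¹ V²
V_n = √(2.23×10⁻¹¹) = 4.72×10⁻⁶ V = 4.72 µV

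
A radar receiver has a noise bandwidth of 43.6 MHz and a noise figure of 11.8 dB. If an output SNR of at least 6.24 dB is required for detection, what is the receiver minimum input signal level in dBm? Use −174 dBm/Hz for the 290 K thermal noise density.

−79.6 dBm

Sensitivity = −174 + 10 log₁₀(B) + NF + SNR_min
= −174 + 76.39 + 11.8 + 6.24
= −79.57 dBm → −79.6 dBm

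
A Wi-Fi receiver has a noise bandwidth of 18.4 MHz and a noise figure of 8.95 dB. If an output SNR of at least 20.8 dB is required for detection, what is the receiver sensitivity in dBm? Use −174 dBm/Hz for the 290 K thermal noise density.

Sensitivity = −174 + 10 log₁₀(B) + NF + SNR_min
= −174 + 72.65 + 8.95 + 20.8
= −71.60 dBm → −71.6 dBm

−71.6 dBm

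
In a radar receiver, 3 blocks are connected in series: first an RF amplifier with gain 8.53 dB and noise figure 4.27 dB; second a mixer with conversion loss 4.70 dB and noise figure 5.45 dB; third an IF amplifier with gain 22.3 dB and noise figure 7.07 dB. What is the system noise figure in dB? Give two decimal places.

Convert to linear (a loss of L dB is a gain of −L dB): F_i = 10^(NF_i/10), G_i = 10^(G_i,dB/10)
  Stage 1: F_1 = 10^(4.27/10) = 2.673, G_1 = 10^(8.53/10) = 7.129
  Stage 2: F_2 = 10^(5.45/10) = 3.508, G_2 = 10^(−4.70/10) = 0.3388
  Stage 3: F_3 = 10^(7.07/10) = 5.093, G_3 = 10^(22.3/10) = 169.8
Friis cascade:
  F = 2.673 + (3.508 − 1)/7.129 + (5.093 − 1)/2.415 = 4.719
NF = 10 log₁₀(4.719) = 6.74 dB

6.74 dB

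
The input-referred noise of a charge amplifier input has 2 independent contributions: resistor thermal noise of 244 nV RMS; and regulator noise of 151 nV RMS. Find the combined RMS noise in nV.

287 nV

Uncorrelated sources add in power (mean-square): V_tot = √(ΣV_i²)
V_tot = √[(2.44×10⁻⁷)² + (1.51×10⁻⁷)²] = 2.87×10⁻⁷ V = 287 nV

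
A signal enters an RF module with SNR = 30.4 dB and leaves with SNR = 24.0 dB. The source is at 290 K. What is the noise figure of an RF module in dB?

6.4 dB

NF (dB) = SNR_in(dB) − SNR_out(dB) when the source is at T₀
NF = 30.4 − 24.0 = 6.4 dB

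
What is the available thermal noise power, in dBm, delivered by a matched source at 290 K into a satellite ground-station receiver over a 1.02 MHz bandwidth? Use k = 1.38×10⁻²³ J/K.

−113.9 dBm

P_n = kTB = 1.38×10⁻²³ × 290 × 1.02×10⁶ = 4.08×10⁻¹⁵ W
In dBm: 10 log₁₀(4.08×10⁻¹⁵ / 10⁻³) = −113.9 dBm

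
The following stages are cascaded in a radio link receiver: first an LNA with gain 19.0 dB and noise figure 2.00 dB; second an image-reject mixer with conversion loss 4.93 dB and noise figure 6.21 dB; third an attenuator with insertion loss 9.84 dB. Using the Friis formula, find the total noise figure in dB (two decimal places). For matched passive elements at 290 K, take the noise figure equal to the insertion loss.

2.93 dB

Convert to linear (a loss of L dB is a gain of −L dB): F_i = 10^(NF_i/10), G_i = 10^(G_i,dB/10)
  Stage 1: F_1 = 10^(2.00/10) = 1.585, G_1 = 10^(19.0/10) = 79.43
  Stage 2: F_2 = 10^(6.21/10) = 4.178, G_2 = 10^(−4.93/10) = 0.3214
  Stage 3: F_3 = 10^(9.84/10) = 9.638, G_3 = 10^(−9.84/10) = 0.1038
Friis cascade:
  F = 1.585 + (4.178 − 1)/79.43 + (9.638 − 1)/25.53 = 1.963
NF = 10 log₁₀(1.963) = 2.93 dB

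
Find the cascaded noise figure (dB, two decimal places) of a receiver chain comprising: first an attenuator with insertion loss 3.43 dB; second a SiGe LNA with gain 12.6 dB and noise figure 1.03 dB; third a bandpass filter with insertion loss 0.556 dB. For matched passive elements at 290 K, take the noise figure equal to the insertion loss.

Convert to linear (a loss of L dB is a gain of −L dB): F_i = 10^(NF_i/10), G_i = 10^(G_i,dB/10)
  Stage 1: F_1 = 10^(3.43/10) = 2.203, G_1 = 10^(−3.43/10) = 0.4539
  Stage 2: F_2 = 10^(1.03/10) = 1.268, G_2 = 10^(12.6/10) = 18.20
  Stage 3: F_3 = 10^(0.556/10) = 1.137, G_3 = 10^(−0.556/10) = 0.8798
Friis cascade:
  F = 2.203 + (1.268 − 1)/0.4539 + (1.137 − 1)/8.260 = 2.809
NF = 10 log₁₀(2.809) = 4.49 dB

4.49 dB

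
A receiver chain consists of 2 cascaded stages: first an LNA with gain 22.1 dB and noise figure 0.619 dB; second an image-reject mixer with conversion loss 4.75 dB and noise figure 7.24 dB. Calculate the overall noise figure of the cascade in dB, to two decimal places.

Convert to linear (a loss of L dB is a gain of −L dB): F_i = 10^(NF_i/10), G_i = 10^(G_i,dB/10)
  Stage 1: F_1 = 10^(0.619/10) = 1.153, G_1 = 10^(22.1/10) = 162.2
  Stage 2: F_2 = 10^(7.24/10) = 5.297, G_2 = 10^(−4.75/10) = 0.3350
Friis cascade:
  F = 1.153 + (5.297 − 1)/162.2 = 1.180
NF = 10 log₁₀(1.180) = 0.72 dB

0.72 dB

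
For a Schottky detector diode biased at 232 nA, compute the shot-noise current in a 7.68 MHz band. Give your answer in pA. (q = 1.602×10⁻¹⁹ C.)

I_n = √(2qI·B)
2qI·B = 2 × 1.602×10⁻¹⁹ × 2.32×10⁻⁷ × 7.68×10⁶ = 5.71×10⁻¹⁹ A²
I_n = √(5.71×10⁻¹⁹) = 7.56×10⁻¹⁰ A = 756 pA

756 pA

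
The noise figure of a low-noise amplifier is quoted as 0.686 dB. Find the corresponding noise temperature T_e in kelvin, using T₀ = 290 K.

F = 10^(0.686/10) = 1.17112
T_e = (F − 1)·T₀ = (1.17112 − 1) × 290 = 49.6 K

49.6 K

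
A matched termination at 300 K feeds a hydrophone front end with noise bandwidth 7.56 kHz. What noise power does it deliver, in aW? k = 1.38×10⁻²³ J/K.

P_n = kTB = 1.38×10⁻²³ × 300 × 7.56×10³ = 3.13×10⁻¹⁷ W = 31.3 aW

31.3 aW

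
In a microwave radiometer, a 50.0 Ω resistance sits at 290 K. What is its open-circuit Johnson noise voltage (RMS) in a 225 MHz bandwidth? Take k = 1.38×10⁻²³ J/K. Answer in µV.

13.4 µV

V_n = √(4kTRB)
4kTRB = 4 × 1.38×10⁻²³ × 290 × 5.00×10¹ × 2.25×10⁸ = 1.80×10⁻¹⁰ V²
V_n = √(1.80×10⁻¹⁰) = 1.34×10⁻⁵ V = 13.4 µV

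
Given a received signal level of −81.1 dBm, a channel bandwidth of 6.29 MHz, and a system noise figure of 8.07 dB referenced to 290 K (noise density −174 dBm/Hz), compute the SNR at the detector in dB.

16.8 dB

Noise floor: N = −174 + 10 log₁₀(B) + NF
10 log₁₀(6.29×10⁶) = 67.99 dB
N = −174 + 67.99 + 8.07 = −97.94 dBm
SNR = P_sig − N = −81.1 − (−97.94) = 16.84 dB → 16.8 dB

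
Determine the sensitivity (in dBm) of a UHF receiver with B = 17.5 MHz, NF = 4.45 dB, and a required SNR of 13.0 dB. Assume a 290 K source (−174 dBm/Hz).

Sensitivity = −174 + 10 log₁₀(B) + NF + SNR_min
= −174 + 72.43 + 4.45 + 13.0
= −84.12 dBm → −84.1 dBm

−84.1 dBm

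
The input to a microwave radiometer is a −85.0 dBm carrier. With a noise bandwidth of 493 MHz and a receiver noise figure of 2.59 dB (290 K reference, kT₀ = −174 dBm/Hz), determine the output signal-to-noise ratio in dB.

−0.5 dB

Noise floor: N = −174 + 10 log₁₀(B) + NF
10 log₁₀(4.93×10⁸) = 86.93 dB
N = −174 + 86.93 + 2.59 = −84.48 dBm
SNR = P_sig − N = −85.0 − (−84.48) = −0.52 dB → −0.5 dB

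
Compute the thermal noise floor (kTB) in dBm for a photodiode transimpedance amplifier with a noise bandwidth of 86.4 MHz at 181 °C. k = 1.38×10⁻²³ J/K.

−92.7 dBm

T = 181 °C + 273.15 = 454.15 K
P_n = kTB = 1.38×10⁻²³ × 454.15 × 8.64×10⁷ = 5.41×10⁻¹³ W
In dBm: 10 log₁₀(5.41×10⁻¹³ / 10⁻³) = −92.7 dBm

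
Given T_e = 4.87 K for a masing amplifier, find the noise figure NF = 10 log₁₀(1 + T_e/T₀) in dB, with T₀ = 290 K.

F = 1 + T_e/T₀ = 1 + 4.87/290 = 1.01679
NF = 10 log₁₀(1.01679) = 0.072 dB

0.072 dB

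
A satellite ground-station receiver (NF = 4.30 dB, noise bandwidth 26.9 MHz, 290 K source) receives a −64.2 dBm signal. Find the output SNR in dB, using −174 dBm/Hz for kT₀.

Noise floor: N = −174 + 10 log₁₀(B) + NF
10 log₁₀(2.69×10⁷) = 74.3 dB
N = −174 + 74.3 + 4.30 = −95.40 dBm
SNR = P_sig − N = −64.2 − (−95.40) = 31.20 dB → 31.2 dB

31.2 dB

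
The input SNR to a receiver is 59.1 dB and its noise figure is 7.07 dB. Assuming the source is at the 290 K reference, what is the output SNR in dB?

By definition F = SNR_in/SNR_out, so in dB: SNR_out = SNR_in − NF
SNR_out = 59.1 − 7.07 = 52.03 dB

52.03 dB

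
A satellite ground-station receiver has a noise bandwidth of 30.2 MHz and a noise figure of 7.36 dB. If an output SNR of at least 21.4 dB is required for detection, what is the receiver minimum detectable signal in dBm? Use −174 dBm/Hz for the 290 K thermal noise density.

Sensitivity = −174 + 10 log₁₀(B) + NF + SNR_min
= −174 + 74.8 + 7.36 + 21.4
= −70.44 dBm → −70.4 dBm

−70.4 dBm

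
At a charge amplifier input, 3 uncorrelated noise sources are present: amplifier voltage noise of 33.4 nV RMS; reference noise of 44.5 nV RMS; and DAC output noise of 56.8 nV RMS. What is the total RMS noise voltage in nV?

79.5 nV

Uncorrelated sources add in power (mean-square): V_tot = √(ΣV_i²)
V_tot = √[(3.34×10⁻⁸)² + (4.45×10⁻⁸)² + (5.68×10⁻⁸)²] = 7.95×10⁻⁸ V = 79.5 nV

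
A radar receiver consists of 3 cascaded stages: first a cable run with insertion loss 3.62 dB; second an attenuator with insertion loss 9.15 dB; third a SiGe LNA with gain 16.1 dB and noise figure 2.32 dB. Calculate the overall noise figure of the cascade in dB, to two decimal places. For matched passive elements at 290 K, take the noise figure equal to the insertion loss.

Convert to linear (a loss of L dB is a gain of −L dB): F_i = 10^(NF_i/10), G_i = 10^(G_i,dB/10)
  Stage 1: F_1 = 10^(3.62/10) = 2.301, G_1 = 10^(−3.62/10) = 0.4345
  Stage 2: F_2 = 10^(9.15/10) = 8.222, G_2 = 10^(−9.15/10) = 0.1216
  Stage 3: F_3 = 10^(2.32/10) = 1.706, G_3 = 10^(16.1/10) = 40.74
Friis cascade:
  F = 2.301 + (8.222 − 1)/0.4345 + (1.706 − 1)/0.05284 = 32.28
NF = 10 log₁₀(32.28) = 15.09 dB

15.09 dB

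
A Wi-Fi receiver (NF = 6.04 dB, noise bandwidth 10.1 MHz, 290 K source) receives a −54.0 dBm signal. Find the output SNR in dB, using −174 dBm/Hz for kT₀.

Noise floor: N = −174 + 10 log₁₀(B) + NF
10 log₁₀(1.01×10⁷) = 70.04 dB
N = −174 + 70.04 + 6.04 = −97.92 dBm
SNR = P_sig − N = −54.0 − (−97.92) = 43.92 dB → 43.9 dB

43.9 dB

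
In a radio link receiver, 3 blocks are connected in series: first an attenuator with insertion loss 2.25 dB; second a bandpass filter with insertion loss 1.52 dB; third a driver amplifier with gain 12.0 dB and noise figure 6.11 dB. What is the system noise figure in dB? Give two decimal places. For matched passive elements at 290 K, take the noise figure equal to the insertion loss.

Convert to linear (a loss of L dB is a gain of −L dB): F_i = 10^(NF_i/10), G_i = 10^(G_i,dB/10)
  Stage 1: F_1 = 10^(2.25/10) = 1.679, G_1 = 10^(−2.25/10) = 0.5957
  Stage 2: F_2 = 10^(1.52/10) = 1.419, G_2 = 10^(−1.52/10) = 0.7047
  Stage 3: F_3 = 10^(6.11/10) = 4.083, G_3 = 10^(12.0/10) = 15.85
Friis cascade:
  F = 1.679 + (1.419 − 1)/0.5957 + (4.083 − 1)/0.4198 = 9.727
NF = 10 log₁₀(9.727) = 9.88 dB

9.88 dB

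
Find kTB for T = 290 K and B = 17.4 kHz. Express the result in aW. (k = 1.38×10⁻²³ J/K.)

P_n = kTB = 1.38×10⁻²³ × 290 × 1.74×10⁴ = 6.96×10⁻¹⁷ W = 69.6 aW

69.6 aW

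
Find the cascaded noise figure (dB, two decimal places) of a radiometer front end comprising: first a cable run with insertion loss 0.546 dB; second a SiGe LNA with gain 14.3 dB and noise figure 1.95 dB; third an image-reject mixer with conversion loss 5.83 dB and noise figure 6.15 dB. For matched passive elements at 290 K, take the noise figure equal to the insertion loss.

2.81 dB

Convert to linear (a loss of L dB is a gain of −L dB): F_i = 10^(NF_i/10), G_i = 10^(G_i,dB/10)
  Stage 1: F_1 = 10^(0.546/10) = 1.134, G_1 = 10^(−0.546/10) = 0.8819
  Stage 2: F_2 = 10^(1.95/10) = 1.567, G_2 = 10^(14.3/10) = 26.92
  Stage 3: F_3 = 10^(6.15/10) = 4.121, G_3 = 10^(−5.83/10) = 0.2612
Friis cascade:
  F = 1.134 + (1.567 − 1)/0.8819 + (4.121 − 1)/23.74 = 1.908
NF = 10 log₁₀(1.908) = 2.81 dB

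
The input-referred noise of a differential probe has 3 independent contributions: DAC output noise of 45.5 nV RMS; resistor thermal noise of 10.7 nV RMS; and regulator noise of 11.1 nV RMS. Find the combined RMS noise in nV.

Uncorrelated sources add in power (mean-square): V_tot = √(ΣV_i²)
V_tot = √[(4.55×10⁻⁸)² + (1.07×10⁻⁸)² + (1.11×10⁻⁸)²] = 4.80×10⁻⁸ V = 48.0 nV

48.0 nV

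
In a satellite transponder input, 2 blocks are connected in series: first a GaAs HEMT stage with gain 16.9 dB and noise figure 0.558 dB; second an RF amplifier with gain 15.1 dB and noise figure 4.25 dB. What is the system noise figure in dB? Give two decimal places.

0.69 dB

Convert to linear (a loss of L dB is a gain of −L dB): F_i = 10^(NF_i/10), G_i = 10^(G_i,dB/10)
  Stage 1: F_1 = 10^(0.558/10) = 1.137, G_1 = 10^(16.9/10) = 48.98
  Stage 2: F_2 = 10^(4.25/10) = 2.661, G_2 = 10^(15.1/10) = 32.36
Friis cascade:
  F = 1.137 + (2.661 − 1)/48.98 = 1.171
NF = 10 log₁₀(1.171) = 0.69 dB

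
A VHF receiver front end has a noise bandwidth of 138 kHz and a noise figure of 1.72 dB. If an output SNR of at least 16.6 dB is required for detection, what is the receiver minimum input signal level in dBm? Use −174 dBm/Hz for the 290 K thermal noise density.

Sensitivity = −174 + 10 log₁₀(B) + NF + SNR_min
= −174 + 51.4 + 1.72 + 16.6
= −104.28 dBm → −104.3 dBm

−104.3 dBm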